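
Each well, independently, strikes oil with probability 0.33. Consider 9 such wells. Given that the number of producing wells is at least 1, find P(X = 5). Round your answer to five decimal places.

0.10215

X ~ Binomial(9, 0.33). Want P(X=5 | X≥1) = P(X=5) / P(X≥1).
P(X=5) = C(9,5)·0.33^5·0.67^4 = 0.0993664
P(X≥1) = 1 − 0.0272065 = 0.9727935
Ratio = 0.0993664 / 0.9727935 = 0.1021454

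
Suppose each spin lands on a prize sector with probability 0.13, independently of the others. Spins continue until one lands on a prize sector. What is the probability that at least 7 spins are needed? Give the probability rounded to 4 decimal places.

Y = number of spins to the first success; geometric, p = 0.13.
P(Y > 6) = P(first 6 all fail) = (1−p)^6 = 0.433626

0.4336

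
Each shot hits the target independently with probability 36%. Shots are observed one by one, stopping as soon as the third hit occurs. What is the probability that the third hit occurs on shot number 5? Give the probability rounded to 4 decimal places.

0.1147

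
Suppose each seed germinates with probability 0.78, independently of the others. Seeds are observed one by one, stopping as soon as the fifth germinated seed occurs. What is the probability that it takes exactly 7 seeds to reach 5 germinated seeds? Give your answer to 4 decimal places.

0.2096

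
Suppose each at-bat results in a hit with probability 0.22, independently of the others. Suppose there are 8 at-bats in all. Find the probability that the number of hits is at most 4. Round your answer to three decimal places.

X ~ Binomial(8, 0.22); P(X ≤ 4) = Σ C(8,k) p^k (1−p)^(8−k) over k:
  k=0: C(8,0)·0.22^0·0.78^8 = 0.13701
  k=1: C(8,1)·0.22^1·0.78^7 = 0.30915
  k=2: C(8,2)·0.22^2·0.78^6 = 0.30519
  k=3: C(8,3)·0.22^3·0.78^5 = 0.17216
  k=4: C(8,4)·0.22^4·0.78^4 = 0.06070
Total = 0.98421

0.984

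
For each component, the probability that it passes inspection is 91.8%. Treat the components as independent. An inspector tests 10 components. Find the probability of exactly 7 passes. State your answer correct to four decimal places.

X ~ Binomial(n=10, p=0.918).
P(X=7) = C(10,7) · p^7 · (1−p)^3
= 120 · 0.54941 · 0.00055137 = 0.036351

0.0364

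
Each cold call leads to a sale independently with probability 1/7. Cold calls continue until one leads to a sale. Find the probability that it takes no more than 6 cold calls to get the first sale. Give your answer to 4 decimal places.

Y = number of cold calls to the first success; geometric, p = 0.142857.
P(Y ≤ 6) = 1 − (1−p)^6 = 1 − 0.396569 = 0.603431

0.6034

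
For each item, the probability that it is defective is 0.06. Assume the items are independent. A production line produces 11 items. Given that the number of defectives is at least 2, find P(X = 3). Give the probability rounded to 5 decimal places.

0.15718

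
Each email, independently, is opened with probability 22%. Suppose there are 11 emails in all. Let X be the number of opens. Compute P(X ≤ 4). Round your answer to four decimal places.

X ~ Binomial(11, 0.22); P(X ≤ 4) = Σ C(11,k) p^k (1−p)^(11−k) over k:
  k=0: C(11,0)·0.22^0·0.78^11 = 0.065019
  k=1: C(11,1)·0.22^1·0.78^10 = 0.201726
  k=2: C(11,2)·0.22^2·0.78^9 = 0.284485
  k=3: C(11,3)·0.22^3·0.78^8 = 0.240718
  k=4: C(11,4)·0.22^4·0.78^7 = 0.135790
Total = 0.927738

0.9277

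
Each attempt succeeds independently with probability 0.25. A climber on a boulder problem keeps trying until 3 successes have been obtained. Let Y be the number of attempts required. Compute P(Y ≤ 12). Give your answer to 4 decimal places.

Finishing within 12 attempts ⇔ at least 3 successes in the first 12. With X ~ Binomial(12, 0.25), P(Y ≤ 12) = 1 − P(X ≤ 2).
  k=0: C(12,0)·0.25^0·0.75^12 = 0.031676
  k=1: C(12,1)·0.25^1·0.75^11 = 0.126705
  k=2: C(12,2)·0.25^2·0.75^10 = 0.232293
1 − 0.390675 = 0.609325

0.6093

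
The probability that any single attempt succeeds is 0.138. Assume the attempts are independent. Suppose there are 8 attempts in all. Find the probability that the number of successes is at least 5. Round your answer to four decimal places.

0.0019

X ~ Binomial(8, 0.138); P(X ≥ 5) = Σ C(8,k) p^k (1−p)^(8−k) over k:
  k=5: C(8,5)·0.138^5·0.862^3 = 0.001795
  k=6: C(8,6)·0.138^6·0.862^2 = 0.000144
  k=7: C(8,7)·0.138^7·0.862^1 = 0.000007
  k=8: C(8,8)·0.138^8·0.862^0 = 0.000000
Total = 0.001946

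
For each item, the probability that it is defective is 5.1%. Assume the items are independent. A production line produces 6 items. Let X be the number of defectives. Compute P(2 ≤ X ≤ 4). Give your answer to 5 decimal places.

X ~ Binomial(6, 0.051); P(2 ≤ X ≤ 4) = Σ C(6,k) p^k (1−p)^(6−k) over k:
  k=2: C(6,2)·0.051^2·0.949^4 = 0.0316444
  k=3: C(6,3)·0.051^3·0.949^3 = 0.0022675
  k=4: C(6,4)·0.051^4·0.949^2 = 0.0000914
Total = 0.0340032

0.03400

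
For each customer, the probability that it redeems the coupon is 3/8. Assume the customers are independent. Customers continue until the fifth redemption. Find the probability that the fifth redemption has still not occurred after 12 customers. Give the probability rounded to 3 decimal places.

0.510

Needing more than 12 customers ⇔ fewer than 5 successes in the first 12. With X ~ Binomial(12, 0.375), P(Y > 12) = P(X ≤ 4).
  k=0: C(12,0)·0.375^0·0.625^12 = 0.00355
  k=1: C(12,1)·0.375^1·0.625^11 = 0.02558
  k=2: C(12,2)·0.375^2·0.625^10 = 0.08441
  k=3: C(12,3)·0.375^3·0.625^9 = 0.16882
  k=4: C(12,4)·0.375^4·0.625^8 = 0.22791
P(X ≤ 4) = 0.51028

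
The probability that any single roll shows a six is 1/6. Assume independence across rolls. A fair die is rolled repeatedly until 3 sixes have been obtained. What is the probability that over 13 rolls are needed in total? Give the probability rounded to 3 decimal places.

0.628

Needing more than 13 rolls ⇔ fewer than 3 successes in the first 13. With X ~ Binomial(13, 0.166667), P(Y > 13) = P(X ≤ 2).
  k=0: C(13,0)·0.166667^0·0.833333^13 = 0.09346
  k=1: C(13,1)·0.166667^1·0.833333^12 = 0.24301
  k=2: C(13,2)·0.166667^2·0.833333^11 = 0.29161
P(X ≤ 2) = 0.62808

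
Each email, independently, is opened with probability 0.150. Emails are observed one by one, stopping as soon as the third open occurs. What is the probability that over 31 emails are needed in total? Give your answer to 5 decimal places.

Needing more than 31 emails ⇔ fewer than 3 successes in the first 31. With X ~ Binomial(31, 0.15), P(Y > 31) = P(X ≤ 2).
  k=0: C(31,0)·0.15^0·0.85^31 = 0.0064861
  k=1: C(31,1)·0.15^1·0.85^30 = 0.0354830
  k=2: C(31,2)·0.15^2·0.85^29 = 0.0939257
P(X ≤ 2) = 0.1358949

0.13589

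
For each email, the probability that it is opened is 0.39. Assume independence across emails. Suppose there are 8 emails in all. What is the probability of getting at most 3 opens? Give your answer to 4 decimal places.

0.6172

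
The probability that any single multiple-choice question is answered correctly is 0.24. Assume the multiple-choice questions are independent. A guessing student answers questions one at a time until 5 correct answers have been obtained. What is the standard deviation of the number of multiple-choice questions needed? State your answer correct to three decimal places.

8.122

Y = total multiple-choice questions until the fifth success; negative binomial with r=5, p=0.24.
SD(Y) = √[r(1−p)/p²] = √(65.97222) = 8.12233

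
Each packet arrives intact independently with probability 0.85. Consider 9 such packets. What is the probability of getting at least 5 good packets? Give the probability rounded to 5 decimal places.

0.99437

X ~ Binomial(9, 0.85); P(X ≥ 5) = Σ C(9,k) p^k (1−p)^(9−k) over k:
  k=5: C(9,5)·0.85^5·0.15^4 = 0.0283029
  k=6: C(9,6)·0.85^6·0.15^3 = 0.1069219
  k=7: C(9,7)·0.85^7·0.15^2 = 0.2596674
  k=8: C(9,8)·0.85^8·0.15^1 = 0.3678622
  k=9: C(9,9)·0.85^9·0.15^0 = 0.2316169
Total = 0.9943713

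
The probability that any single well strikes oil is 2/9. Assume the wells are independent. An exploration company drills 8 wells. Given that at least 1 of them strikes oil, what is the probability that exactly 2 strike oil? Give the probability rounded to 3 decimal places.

X ~ Binomial(8, 0.222222). Want P(X=2 | X≥1) = P(X=2) / P(X≥1).
P(X=2) = C(8,2)·0.222222^2·0.777778^6 = 0.30610
P(X≥1) = 1 − 0.13392 = 0.86608
Ratio = 0.30610 / 0.86608 = 0.35343

0.353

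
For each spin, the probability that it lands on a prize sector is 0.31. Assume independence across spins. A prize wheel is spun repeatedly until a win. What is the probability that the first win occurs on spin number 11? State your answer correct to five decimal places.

0.00758

Geometric (trials to first success), p = 0.31.
P(Y = 11) = (1−p)^10 · p = 0.024462 · 0.31 = 0.0075832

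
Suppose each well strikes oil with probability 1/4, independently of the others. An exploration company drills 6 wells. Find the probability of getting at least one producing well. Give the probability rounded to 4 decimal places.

0.8220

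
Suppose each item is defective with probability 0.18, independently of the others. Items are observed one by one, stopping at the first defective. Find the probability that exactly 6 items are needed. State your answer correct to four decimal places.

Geometric (trials to first success), p = 0.18.
P(Y = 6) = (1−p)^5 · p = 0.37074 · 0.18 = 0.066733

0.0667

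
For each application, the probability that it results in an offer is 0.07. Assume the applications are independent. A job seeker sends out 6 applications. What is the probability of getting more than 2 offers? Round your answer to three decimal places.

X ~ Binomial(6, 0.07); P(X ≥ 3) = Σ C(6,k) p^k (1−p)^(6−k) over k:
  k=3: C(6,3)·0.07^3·0.93^3 = 0.00552
  k=4: C(6,4)·0.07^4·0.93^2 = 0.00031
  k=5: C(6,5)·0.07^5·0.93^1 = 0.00001
  k=6: C(6,6)·0.07^6·0.93^0 = 0.00000
Total = 0.00584

0.006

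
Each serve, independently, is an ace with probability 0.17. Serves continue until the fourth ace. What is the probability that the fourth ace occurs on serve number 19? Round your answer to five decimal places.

Y = trial on which the fourth success occurs; negative binomial, r=4, p=0.17.
P(Y=19) = C(18,3) · p^4 · (1−p)^15
= 816 · 0.00083521 · 0.061118 = 0.0416540

0.04165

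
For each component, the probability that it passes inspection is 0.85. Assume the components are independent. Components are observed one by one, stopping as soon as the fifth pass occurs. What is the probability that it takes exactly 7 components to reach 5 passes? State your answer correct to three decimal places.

Y = trial on which the fifth success occurs; negative binomial, r=5, p=0.85.
P(Y=7) = C(6,4) · p^5 · (1−p)^2
= 15 · 0.44371 · 0.0225 = 0.14975

0.150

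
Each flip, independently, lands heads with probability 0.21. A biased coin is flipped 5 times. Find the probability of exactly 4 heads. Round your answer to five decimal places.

X ~ Binomial(n=5, p=0.21).
P(X=4) = C(5,4) · p^4 · (1−p)^1
= 5 · 0.0019448 · 0.79 = 0.0076820

0.00768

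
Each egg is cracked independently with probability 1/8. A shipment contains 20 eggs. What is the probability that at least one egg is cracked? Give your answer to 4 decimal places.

0.9308

P(at least one) = 1 − P(none) = 1 − (1 − 0.125)^20
= 1 − 0.069209 = 0.930791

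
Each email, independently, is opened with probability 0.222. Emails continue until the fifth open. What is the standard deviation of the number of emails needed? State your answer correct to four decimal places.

Y = total emails until the fifth success; negative binomial with r=5, p=0.222.
SD(Y) = √[r(1−p)/p²] = √(78.930282) = 8.884272

8.8843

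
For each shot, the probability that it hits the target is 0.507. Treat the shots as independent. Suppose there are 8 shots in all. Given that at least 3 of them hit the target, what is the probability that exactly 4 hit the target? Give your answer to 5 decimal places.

0.31606

X ~ Binomial(8, 0.507). Want P(X=4 | X≥3) = P(X=4) / P(X≥3).
P(X=4) = C(8,4)·0.507^4·0.493^4 = 0.2732232
P(X≥3) = 1 − 0.0034896 − 0.0287095 − 0.1033369 = 0.8644639
Ratio = 0.2732232 / 0.8644639 = 0.3160608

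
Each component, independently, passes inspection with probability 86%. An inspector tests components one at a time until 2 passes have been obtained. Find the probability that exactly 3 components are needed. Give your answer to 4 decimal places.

0.2071

Y = trial on which the second success occurs; negative binomial, r=2, p=0.86.
P(Y=3) = C(2,1) · p^2 · (1−p)^1
= 2 · 0.7396 · 0.14 = 0.207088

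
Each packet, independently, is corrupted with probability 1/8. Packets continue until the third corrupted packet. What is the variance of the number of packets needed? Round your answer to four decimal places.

168.0000

Y = total packets until the third success; negative binomial with r=3, p=0.125.
Var(Y) = r(1−p)/p² = 3·0.875 / 0.125² = 168.000000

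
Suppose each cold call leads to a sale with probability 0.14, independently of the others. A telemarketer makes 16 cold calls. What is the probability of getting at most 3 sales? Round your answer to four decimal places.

X ~ Binomial(16, 0.14); P(X ≤ 3) = Σ C(16,k) p^k (1−p)^(16−k) over k:
  k=0: C(16,0)·0.14^0·0.86^16 = 0.089531
  k=1: C(16,1)·0.14^1·0.86^15 = 0.233198
  k=2: C(16,2)·0.14^2·0.86^14 = 0.284718
  k=3: C(16,3)·0.14^3·0.86^13 = 0.216298
Total = 0.823746

0.8237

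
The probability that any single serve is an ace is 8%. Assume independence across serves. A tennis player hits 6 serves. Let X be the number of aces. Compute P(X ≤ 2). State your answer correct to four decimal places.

X ~ Binomial(6, 0.08); P(X ≤ 2) = Σ C(6,k) p^k (1−p)^(6−k) over k:
  k=0: C(6,0)·0.08^0·0.92^6 = 0.606355
  k=1: C(6,1)·0.08^1·0.92^5 = 0.316359
  k=2: C(6,2)·0.08^2·0.92^4 = 0.068774
Total = 0.991488

0.9915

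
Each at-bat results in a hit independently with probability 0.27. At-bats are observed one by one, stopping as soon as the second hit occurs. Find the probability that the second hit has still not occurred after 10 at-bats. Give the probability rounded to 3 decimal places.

Needing more than 10 at-bats ⇔ fewer than 2 successes in the first 10. With X ~ Binomial(10, 0.27), P(Y > 10) = P(X ≤ 1).
  k=0: C(10,0)·0.27^0·0.73^10 = 0.04298
  k=1: C(10,1)·0.27^1·0.73^9 = 0.15895
P(X ≤ 1) = 0.20193

0.202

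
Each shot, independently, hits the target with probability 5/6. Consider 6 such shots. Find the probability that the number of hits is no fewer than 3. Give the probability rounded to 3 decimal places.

X ~ Binomial(6, 0.833333); P(X ≥ 3) = Σ C(6,k) p^k (1−p)^(6−k) over k:
  k=3: C(6,3)·0.833333^3·0.166667^3 = 0.05358
  k=4: C(6,4)·0.833333^4·0.166667^2 = 0.20094
  k=5: C(6,5)·0.833333^5·0.166667^1 = 0.40188
  k=6: C(6,6)·0.833333^6·0.166667^0 = 0.33490
Total = 0.99130

0.991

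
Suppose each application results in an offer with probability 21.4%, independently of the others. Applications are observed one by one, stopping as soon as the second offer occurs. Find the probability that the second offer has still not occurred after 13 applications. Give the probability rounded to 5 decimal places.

Needing more than 13 applications ⇔ fewer than 2 successes in the first 13. With X ~ Binomial(13, 0.214), P(Y > 13) = P(X ≤ 1).
  k=0: C(13,0)·0.214^0·0.786^13 = 0.0437012
  k=1: C(13,1)·0.214^1·0.786^12 = 0.1546777
P(X ≤ 1) = 0.1983789

0.19838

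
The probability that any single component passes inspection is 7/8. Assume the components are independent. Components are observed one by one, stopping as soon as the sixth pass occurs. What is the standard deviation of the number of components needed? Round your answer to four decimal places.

Y = total components until the sixth success; negative binomial with r=6, p=0.875.
SD(Y) = √[r(1−p)/p²] = √(0.979592) = 0.989743

0.9897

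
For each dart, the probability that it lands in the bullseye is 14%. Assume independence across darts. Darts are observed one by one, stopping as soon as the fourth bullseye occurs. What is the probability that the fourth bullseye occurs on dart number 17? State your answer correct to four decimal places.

Y = trial on which the fourth success occurs; negative binomial, r=4, p=0.14.
P(Y=17) = C(16,3) · p^4 · (1−p)^13
= 560 · 0.00038416 · 0.14076 = 0.030282

0.0303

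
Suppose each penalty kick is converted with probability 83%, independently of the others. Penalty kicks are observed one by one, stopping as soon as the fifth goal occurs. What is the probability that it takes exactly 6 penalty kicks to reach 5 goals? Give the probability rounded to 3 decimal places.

0.335

Y = trial on which the fifth success occurs; negative binomial, r=5, p=0.83.
P(Y=6) = C(5,4) · p^5 · (1−p)^1
= 5 · 0.3939 · 0.17 = 0.33482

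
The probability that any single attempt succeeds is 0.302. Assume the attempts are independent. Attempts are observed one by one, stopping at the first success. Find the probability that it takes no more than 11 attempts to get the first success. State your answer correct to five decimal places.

0.98084

Y = number of attempts to the first success; geometric, p = 0.302.
P(Y ≤ 11) = 1 − (1−p)^11 = 1 − 0.0191606 = 0.9808394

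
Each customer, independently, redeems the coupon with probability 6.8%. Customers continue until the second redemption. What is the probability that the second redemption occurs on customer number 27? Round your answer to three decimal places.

Y = trial on which the second success occurs; negative binomial, r=2, p=0.068.
P(Y=27) = C(26,1) · p^2 · (1−p)^25
= 26 · 0.004624 · 0.17195 = 0.02067

0.021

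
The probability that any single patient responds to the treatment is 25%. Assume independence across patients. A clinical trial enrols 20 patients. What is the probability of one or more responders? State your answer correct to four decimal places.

P(at least one) = 1 − P(none) = 1 − (1 − 0.25)^20
= 1 − 0.003171 = 0.996829

0.9968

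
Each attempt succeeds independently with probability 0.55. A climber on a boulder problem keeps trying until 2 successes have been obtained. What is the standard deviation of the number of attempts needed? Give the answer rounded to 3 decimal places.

Y = total attempts until the second success; negative binomial with r=2, p=0.55.
SD(Y) = √[r(1−p)/p²] = √(2.97521) = 1.72488

1.725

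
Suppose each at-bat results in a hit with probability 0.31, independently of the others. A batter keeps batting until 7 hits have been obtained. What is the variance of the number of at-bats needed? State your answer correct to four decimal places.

50.2601

Y = total at-bats until the seventh success; negative binomial with r=7, p=0.31.
Var(Y) = r(1−p)/p² = 7·0.69 / 0.31² = 50.260146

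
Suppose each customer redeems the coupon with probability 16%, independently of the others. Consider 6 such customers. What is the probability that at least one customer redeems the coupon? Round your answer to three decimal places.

0.649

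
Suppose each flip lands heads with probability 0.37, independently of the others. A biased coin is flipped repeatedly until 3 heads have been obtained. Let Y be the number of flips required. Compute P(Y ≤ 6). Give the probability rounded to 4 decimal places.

Finishing within 6 flips ⇔ at least 3 successes in the first 6. With X ~ Binomial(6, 0.37), P(Y ≤ 6) = 1 − P(X ≤ 2).
  k=0: C(6,0)·0.37^0·0.63^6 = 0.062524
  k=1: C(6,1)·0.37^1·0.63^5 = 0.220321
  k=2: C(6,2)·0.37^2·0.63^4 = 0.323487
1 − 0.606331 = 0.393669

0.3937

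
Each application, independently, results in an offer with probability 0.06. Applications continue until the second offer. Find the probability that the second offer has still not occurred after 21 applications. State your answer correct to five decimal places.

Needing more than 21 applications ⇔ fewer than 2 successes in the first 21. With X ~ Binomial(21, 0.06), P(Y > 21) = P(X ≤ 1).
  k=0: C(21,0)·0.06^0·0.94^21 = 0.2726999
  k=1: C(21,1)·0.06^1·0.94^20 = 0.3655339
P(X ≤ 1) = 0.6382337

0.63823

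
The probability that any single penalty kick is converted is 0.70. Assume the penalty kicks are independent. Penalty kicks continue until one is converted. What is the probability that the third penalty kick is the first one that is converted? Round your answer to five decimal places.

0.06300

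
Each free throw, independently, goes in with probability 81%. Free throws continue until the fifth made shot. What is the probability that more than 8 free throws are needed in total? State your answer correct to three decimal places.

Needing more than 8 free throws ⇔ fewer than 5 successes in the first 8. With X ~ Binomial(8, 0.81), P(Y > 8) = P(X ≤ 4).
  k=0: C(8,0)·0.81^0·0.19^8 = 0.00000
  k=1: C(8,1)·0.81^1·0.19^7 = 0.00006
  k=2: C(8,2)·0.81^2·0.19^6 = 0.00086
  k=3: C(8,3)·0.81^3·0.19^5 = 0.00737
  k=4: C(8,4)·0.81^4·0.19^4 = 0.03927
P(X ≤ 4) = 0.04756

0.048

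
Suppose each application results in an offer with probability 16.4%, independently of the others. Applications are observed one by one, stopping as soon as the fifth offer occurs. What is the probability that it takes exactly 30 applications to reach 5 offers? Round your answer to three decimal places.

Y = trial on which the fifth success occurs; negative binomial, r=5, p=0.164.
P(Y=30) = C(29,4) · p^5 · (1−p)^25
= 23751 · 0.00011864 · 0.011354 = 0.03199

0.032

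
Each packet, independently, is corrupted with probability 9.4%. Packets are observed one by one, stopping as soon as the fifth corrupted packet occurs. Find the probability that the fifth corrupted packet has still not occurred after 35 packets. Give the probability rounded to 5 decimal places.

Needing more than 35 packets ⇔ fewer than 5 successes in the first 35. With X ~ Binomial(35, 0.094), P(Y > 35) = P(X ≤ 4).
  k=0: C(35,0)·0.094^0·0.906^35 = 0.0315854
  k=1: C(35,1)·0.094^1·0.906^34 = 0.1146977
  k=2: C(35,2)·0.094^2·0.906^33 = 0.2023034
  k=3: C(35,3)·0.094^3·0.906^32 = 0.2308849
  k=4: C(35,4)·0.094^4·0.906^31 = 0.1916396
P(X ≤ 4) = 0.7711110

0.77111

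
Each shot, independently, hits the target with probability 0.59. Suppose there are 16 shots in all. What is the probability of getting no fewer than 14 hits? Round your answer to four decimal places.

0.0151

X ~ Binomial(16, 0.59); P(X ≥ 14) = Σ C(16,k) p^k (1−p)^(16−k) over k:
  k=14: C(16,14)·0.59^14·0.41^2 = 0.012493
  k=15: C(16,15)·0.59^15·0.41^1 = 0.002397
  k=16: C(16,16)·0.59^16·0.41^0 = 0.000216
Total = 0.015106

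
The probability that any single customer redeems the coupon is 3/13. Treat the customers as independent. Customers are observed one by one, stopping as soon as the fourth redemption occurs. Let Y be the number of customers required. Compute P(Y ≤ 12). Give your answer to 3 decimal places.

Finishing within 12 customers ⇔ at least 4 successes in the first 12. With X ~ Binomial(12, 0.230769), P(Y ≤ 12) = 1 − P(X ≤ 3).
  k=0: C(12,0)·0.230769^0·0.769231^12 = 0.04292
  k=1: C(12,1)·0.230769^1·0.769231^11 = 0.15452
  k=2: C(12,2)·0.230769^2·0.769231^10 = 0.25496
  k=3: C(12,3)·0.230769^3·0.769231^9 = 0.25496
1 − 0.70735 = 0.29265

0.293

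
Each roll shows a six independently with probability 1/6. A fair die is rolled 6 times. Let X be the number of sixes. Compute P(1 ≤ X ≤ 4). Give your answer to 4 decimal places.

X ~ Binomial(6, 0.166667); P(1 ≤ X ≤ 4) = Σ C(6,k) p^k (1−p)^(6−k) over k:
  k=1: C(6,1)·0.166667^1·0.833333^5 = 0.401878
  k=2: C(6,2)·0.166667^2·0.833333^4 = 0.200939
  k=3: C(6,3)·0.166667^3·0.833333^3 = 0.053584
  k=4: C(6,4)·0.166667^4·0.833333^2 = 0.008038
Total = 0.664438

0.6644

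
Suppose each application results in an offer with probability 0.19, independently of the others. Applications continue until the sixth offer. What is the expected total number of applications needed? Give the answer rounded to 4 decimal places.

Y = total applications until the sixth success; negative binomial with r=6, p=0.19.
E[Y] = r / p = 6 / 0.19 = 31.578947

31.5789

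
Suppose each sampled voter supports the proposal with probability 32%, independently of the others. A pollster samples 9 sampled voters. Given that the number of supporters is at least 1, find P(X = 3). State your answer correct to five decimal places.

X ~ Binomial(9, 0.32). Want P(X=3 | X≥1) = P(X=3) / P(X≥1).
P(X=3) = C(9,3)·0.32^3·0.68^6 = 0.2721339
P(X≥1) = 1 − 0.0310871 = 0.9689129
Ratio = 0.2721339 / 0.9689129 = 0.2808652

0.28087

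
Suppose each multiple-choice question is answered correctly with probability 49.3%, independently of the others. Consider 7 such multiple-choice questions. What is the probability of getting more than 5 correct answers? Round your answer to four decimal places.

0.0580

X ~ Binomial(7, 0.493); P(X ≥ 6) = Σ C(7,k) p^k (1−p)^(7−k) over k:
  k=6: C(7,6)·0.493^6·0.507^1 = 0.050955
  k=7: C(7,7)·0.493^7·0.507^0 = 0.007078
Total = 0.058033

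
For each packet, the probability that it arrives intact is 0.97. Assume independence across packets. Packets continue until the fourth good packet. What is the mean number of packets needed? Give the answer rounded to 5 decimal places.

Y = total packets until the fourth success; negative binomial with r=4, p=0.97.
E[Y] = r / p = 4 / 0.97 = 4.1237113

4.12371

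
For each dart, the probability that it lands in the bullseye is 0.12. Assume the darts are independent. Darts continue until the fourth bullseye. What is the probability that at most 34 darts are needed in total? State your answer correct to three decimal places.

0.595

Finishing within 34 darts ⇔ at least 4 successes in the first 34. With X ~ Binomial(34, 0.12), P(Y ≤ 34) = 1 − P(X ≤ 3).
  k=0: C(34,0)·0.12^0·0.88^34 = 0.01295
  k=1: C(34,1)·0.12^1·0.88^33 = 0.06006
  k=2: C(34,2)·0.12^2·0.88^32 = 0.13514
  k=3: C(34,3)·0.12^3·0.88^31 = 0.19656
1 − 0.40471 = 0.59529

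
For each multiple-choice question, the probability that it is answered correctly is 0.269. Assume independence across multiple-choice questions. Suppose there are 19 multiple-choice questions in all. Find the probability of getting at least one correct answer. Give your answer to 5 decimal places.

0.99740

P(at least one) = 1 − P(none) = 1 − (1 − 0.269)^19
= 1 − 0.0025968 = 0.9974032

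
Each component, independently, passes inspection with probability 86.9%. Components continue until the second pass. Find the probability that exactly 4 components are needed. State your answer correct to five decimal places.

Y = trial on which the second success occurs; negative binomial, r=2, p=0.869.
P(Y=4) = C(3,1) · p^2 · (1−p)^2
= 3 · 0.75516 · 0.017161 = 0.0388780

0.03888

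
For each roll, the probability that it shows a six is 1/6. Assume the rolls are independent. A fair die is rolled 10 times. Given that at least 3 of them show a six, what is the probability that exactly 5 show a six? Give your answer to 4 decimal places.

X ~ Binomial(10, 0.166667). Want P(X=5 | X≥3) = P(X=5) / P(X≥3).
P(X=5) = C(10,5)·0.166667^5·0.833333^5 = 0.013024
P(X≥3) = 1 − 0.161506 − 0.323011 − 0.290710 = 0.224773
Ratio = 0.013024 / 0.224773 = 0.057942

0.0579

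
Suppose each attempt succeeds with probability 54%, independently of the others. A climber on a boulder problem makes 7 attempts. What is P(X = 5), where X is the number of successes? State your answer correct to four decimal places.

0.2040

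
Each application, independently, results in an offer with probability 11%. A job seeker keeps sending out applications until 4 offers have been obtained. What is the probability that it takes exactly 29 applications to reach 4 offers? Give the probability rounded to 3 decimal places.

0.026

Y = trial on which the fourth success occurs; negative binomial, r=4, p=0.11.
P(Y=29) = C(28,3) · p^4 · (1−p)^25
= 3276 · 0.00014641 · 0.054294 = 0.02604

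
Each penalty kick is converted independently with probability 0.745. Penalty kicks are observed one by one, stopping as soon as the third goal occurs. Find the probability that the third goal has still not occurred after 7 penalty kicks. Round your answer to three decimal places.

0.014

Needing more than 7 penalty kicks ⇔ fewer than 3 successes in the first 7. With X ~ Binomial(7, 0.745), P(Y > 7) = P(X ≤ 2).
  k=0: C(7,0)·0.745^0·0.255^7 = 0.00007
  k=1: C(7,1)·0.745^1·0.255^6 = 0.00143
  k=2: C(7,2)·0.745^2·0.255^5 = 0.01257
P(X ≤ 2) = 0.01407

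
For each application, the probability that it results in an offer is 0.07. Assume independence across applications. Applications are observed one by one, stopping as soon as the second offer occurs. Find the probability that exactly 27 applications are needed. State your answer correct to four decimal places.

Y = trial on which the second success occurs; negative binomial, r=2, p=0.07.
P(Y=27) = C(26,1) · p^2 · (1−p)^25
= 26 · 0.0049 · 0.16296 = 0.020761

0.0208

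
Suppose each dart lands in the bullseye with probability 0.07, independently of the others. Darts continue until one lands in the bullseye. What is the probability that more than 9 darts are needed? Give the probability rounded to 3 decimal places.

Y = number of darts to the first success; geometric, p = 0.07.
P(Y > 9) = P(first 9 all fail) = (1−p)^9 = 0.52041

0.520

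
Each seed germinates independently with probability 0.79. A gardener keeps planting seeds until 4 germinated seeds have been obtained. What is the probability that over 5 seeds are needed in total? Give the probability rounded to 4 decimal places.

0.2833

Needing more than 5 seeds ⇔ fewer than 4 successes in the first 5. With X ~ Binomial(5, 0.79), P(Y > 5) = P(X ≤ 3).
  k=0: C(5,0)·0.79^0·0.21^5 = 0.000408
  k=1: C(5,1)·0.79^1·0.21^4 = 0.007682
  k=2: C(5,2)·0.79^2·0.21^3 = 0.057798
  k=3: C(5,3)·0.79^3·0.21^2 = 0.217430
P(X ≤ 3) = 0.283319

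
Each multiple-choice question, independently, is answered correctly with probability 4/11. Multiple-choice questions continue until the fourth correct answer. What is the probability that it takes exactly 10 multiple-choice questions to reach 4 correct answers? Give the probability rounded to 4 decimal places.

0.0975

Y = trial on which the fourth success occurs; negative binomial, r=4, p=0.363636.
P(Y=10) = C(9,3) · p^4 · (1−p)^6
= 84 · 0.017485 · 0.06641 = 0.097540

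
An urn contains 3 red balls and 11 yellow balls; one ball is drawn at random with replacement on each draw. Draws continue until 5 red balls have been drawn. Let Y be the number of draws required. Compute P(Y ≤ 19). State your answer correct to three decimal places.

0.386

Finishing within 19 draws ⇔ at least 5 successes in the first 19. With X ~ Binomial(19, 0.214286), P(Y ≤ 19) = 1 − P(X ≤ 4).
  k=0: C(19,0)·0.214286^0·0.785714^19 = 0.01023
  k=1: C(19,1)·0.214286^1·0.785714^18 = 0.05303
  k=2: C(19,2)·0.214286^2·0.785714^17 = 0.13016
  k=3: C(19,3)·0.214286^3·0.785714^16 = 0.20116
  k=4: C(19,4)·0.214286^4·0.785714^15 = 0.21945
1 − 0.61403 = 0.38597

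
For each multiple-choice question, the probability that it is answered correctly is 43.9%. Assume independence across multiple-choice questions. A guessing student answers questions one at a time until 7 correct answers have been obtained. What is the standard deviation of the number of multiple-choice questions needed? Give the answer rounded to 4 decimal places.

Y = total multiple-choice questions until the seventh success; negative binomial with r=7, p=0.439.
SD(Y) = √[r(1−p)/p²] = √(20.376607) = 4.514045

4.5140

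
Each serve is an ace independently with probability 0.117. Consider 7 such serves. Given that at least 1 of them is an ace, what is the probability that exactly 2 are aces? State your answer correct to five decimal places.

0.26538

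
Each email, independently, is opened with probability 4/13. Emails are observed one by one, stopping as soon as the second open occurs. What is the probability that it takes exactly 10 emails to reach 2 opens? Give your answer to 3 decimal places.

0.045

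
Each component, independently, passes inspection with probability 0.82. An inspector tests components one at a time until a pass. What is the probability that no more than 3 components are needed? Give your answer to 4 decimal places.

0.9942

Y = number of components to the first success; geometric, p = 0.82.
P(Y ≤ 3) = 1 − (1−p)^3 = 1 − 0.005832 = 0.994168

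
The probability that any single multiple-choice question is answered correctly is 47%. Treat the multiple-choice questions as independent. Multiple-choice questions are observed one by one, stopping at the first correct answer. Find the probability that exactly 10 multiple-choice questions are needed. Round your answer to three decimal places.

0.002

Geometric (trials to first success), p = 0.47.
P(Y = 10) = (1−p)^9 · p = 0.0032998 · 0.47 = 0.00155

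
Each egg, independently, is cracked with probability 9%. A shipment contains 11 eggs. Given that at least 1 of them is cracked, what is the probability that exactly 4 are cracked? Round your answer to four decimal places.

X ~ Binomial(11, 0.09). Want P(X=4 | X≥1) = P(X=4) / P(X≥1).
P(X=4) = C(11,4)·0.09^4·0.91^7 = 0.011189
P(X≥1) = 1 − 0.354369 = 0.645631
Ratio = 0.011189 / 0.645631 = 0.017330

0.0173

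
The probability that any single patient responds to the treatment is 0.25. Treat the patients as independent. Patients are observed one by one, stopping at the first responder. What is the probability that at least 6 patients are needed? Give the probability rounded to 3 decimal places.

0.237

Y = number of patients to the first success; geometric, p = 0.25.
P(Y > 5) = P(first 5 all fail) = (1−p)^5 = 0.23730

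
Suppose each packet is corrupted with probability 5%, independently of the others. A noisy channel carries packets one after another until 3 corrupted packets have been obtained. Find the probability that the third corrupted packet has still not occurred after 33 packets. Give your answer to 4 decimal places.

Needing more than 33 packets ⇔ fewer than 3 successes in the first 33. With X ~ Binomial(33, 0.05), P(Y > 33) = P(X ≤ 2).
  k=0: C(33,0)·0.05^0·0.95^33 = 0.184026
  k=1: C(33,1)·0.05^1·0.95^32 = 0.319624
  k=2: C(33,2)·0.05^2·0.95^31 = 0.269157
P(X ≤ 2) = 0.772807

0.7728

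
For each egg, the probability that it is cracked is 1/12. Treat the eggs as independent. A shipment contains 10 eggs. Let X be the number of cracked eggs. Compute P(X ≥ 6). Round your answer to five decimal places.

X ~ Binomial(10, 0.083333); P(X ≥ 6) = Σ C(10,k) p^k (1−p)^(10−k) over k:
  k=6: C(10,6)·0.083333^6·0.916667^4 = 0.0000497
  k=7: C(10,7)·0.083333^7·0.916667^3 = 0.0000026
  k=8: C(10,8)·0.083333^8·0.916667^2 = 0.0000001
  k=9: C(10,9)·0.083333^9·0.916667^1 = 0.0000000
  k=10: C(10,10)·0.083333^10·0.916667^0 = 0.0000000
Total = 0.0000523

0.00005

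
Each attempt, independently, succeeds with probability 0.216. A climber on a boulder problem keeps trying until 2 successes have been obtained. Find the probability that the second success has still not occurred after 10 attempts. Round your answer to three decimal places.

Needing more than 10 attempts ⇔ fewer than 2 successes in the first 10. With X ~ Binomial(10, 0.216), P(Y > 10) = P(X ≤ 1).
  k=0: C(10,0)·0.216^0·0.784^10 = 0.08773
  k=1: C(10,1)·0.216^1·0.784^9 = 0.24171
P(X ≤ 1) = 0.32944

0.329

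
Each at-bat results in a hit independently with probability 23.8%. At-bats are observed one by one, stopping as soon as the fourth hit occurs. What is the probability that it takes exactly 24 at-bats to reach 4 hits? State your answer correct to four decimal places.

Y = trial on which the fourth success occurs; negative binomial, r=4, p=0.238.
P(Y=24) = C(23,3) · p^4 · (1−p)^20
= 1771 · 0.0032085 · 0.0043561 = 0.024753

0.0248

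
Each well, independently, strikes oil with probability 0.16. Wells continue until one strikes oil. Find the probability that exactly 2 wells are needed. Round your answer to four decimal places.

Geometric (trials to first success), p = 0.16.
P(Y = 2) = (1−p)^1 · p = 0.84 · 0.16 = 0.134400

0.1344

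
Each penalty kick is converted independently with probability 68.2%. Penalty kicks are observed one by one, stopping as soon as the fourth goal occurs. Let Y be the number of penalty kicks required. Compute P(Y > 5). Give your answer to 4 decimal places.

Needing more than 5 penalty kicks ⇔ fewer than 4 successes in the first 5. With X ~ Binomial(5, 0.682), P(Y > 5) = P(X ≤ 3).
  k=0: C(5,0)·0.682^0·0.318^5 = 0.003252
  k=1: C(5,1)·0.682^1·0.318^4 = 0.034871
  k=2: C(5,2)·0.682^2·0.318^3 = 0.149572
  k=3: C(5,3)·0.682^3·0.318^2 = 0.320780
P(X ≤ 3) = 0.508475

0.5085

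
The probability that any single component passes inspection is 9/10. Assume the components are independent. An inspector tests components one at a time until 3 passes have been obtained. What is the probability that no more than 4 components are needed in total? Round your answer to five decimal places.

Finishing within 4 components ⇔ at least 3 successes in the first 4. With X ~ Binomial(4, 0.90), P(Y ≤ 4) = 1 − P(X ≤ 2).
  k=0: C(4,0)·0.90^0·0.10^4 = 0.0001000
  k=1: C(4,1)·0.90^1·0.10^3 = 0.0036000
  k=2: C(4,2)·0.90^2·0.10^2 = 0.0486000
1 − 0.0523000 = 0.9477000

0.94770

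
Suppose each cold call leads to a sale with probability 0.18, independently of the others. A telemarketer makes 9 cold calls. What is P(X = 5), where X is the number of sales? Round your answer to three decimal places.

0.011

X ~ Binomial(n=9, p=0.18).
P(X=5) = C(9,5) · p^5 · (1−p)^4
= 126 · 0.00018896 · 0.45212 = 0.01076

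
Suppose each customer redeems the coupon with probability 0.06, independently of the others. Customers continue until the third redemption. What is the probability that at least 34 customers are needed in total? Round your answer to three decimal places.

0.682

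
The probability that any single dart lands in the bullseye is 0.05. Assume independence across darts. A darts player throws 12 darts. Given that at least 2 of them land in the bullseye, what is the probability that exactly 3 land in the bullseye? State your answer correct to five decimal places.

X ~ Binomial(12, 0.05). Want P(X=3 | X≥2) = P(X=3) / P(X≥2).
P(X=3) = C(12,3)·0.05^3·0.95^9 = 0.0173319
P(X≥2) = 1 − 0.5403601 − 0.3412801 = 0.1183599
Ratio = 0.0173319 / 0.1183599 = 0.1464336

0.14643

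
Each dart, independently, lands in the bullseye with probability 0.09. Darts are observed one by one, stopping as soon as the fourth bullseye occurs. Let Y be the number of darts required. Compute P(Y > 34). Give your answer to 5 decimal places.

0.63331

Needing more than 34 darts ⇔ fewer than 4 successes in the first 34. With X ~ Binomial(34, 0.09), P(Y > 34) = P(X ≤ 3).
  k=0: C(34,0)·0.09^0·0.91^34 = 0.0404956
  k=1: C(34,1)·0.09^1·0.91^33 = 0.1361719
  k=2: C(34,2)·0.09^2·0.91^32 = 0.2222145
  k=3: C(34,3)·0.09^3·0.91^31 = 0.2344241
P(X ≤ 3) = 0.6333060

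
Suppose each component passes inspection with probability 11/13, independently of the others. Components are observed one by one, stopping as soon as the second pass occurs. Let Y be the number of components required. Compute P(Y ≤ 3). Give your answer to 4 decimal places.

0.9363

Finishing within 3 components ⇔ at least 2 successes in the first 3. With X ~ Binomial(3, 0.846154), P(Y ≤ 3) = 1 − P(X ≤ 1).
  k=0: C(3,0)·0.846154^0·0.153846^3 = 0.003641
  k=1: C(3,1)·0.846154^1·0.153846^2 = 0.060082
1 − 0.063723 = 0.936277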